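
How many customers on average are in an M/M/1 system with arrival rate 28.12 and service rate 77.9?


ρ = λ/μ = 28.12/77.9 = 0.3610
L = ρ/(1−ρ) = 0.3610/(1 − 0.3610) = 0.3610/0.6390 = 0.5649

Final: 0.5649


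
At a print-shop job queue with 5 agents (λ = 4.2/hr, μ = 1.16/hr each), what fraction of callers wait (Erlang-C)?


a = λ/μ = 3.6207; ρ = a/5 = 0.7241
P₀ = 0.022201 (from M/M/c formula)
C(c,a) = [a^c/(c!(1−ρ))]·P₀ = [622.23797/(120·0.2759)]·0.022201
= 18.79677·0.022201 = 0.417301

Final: 0.417301


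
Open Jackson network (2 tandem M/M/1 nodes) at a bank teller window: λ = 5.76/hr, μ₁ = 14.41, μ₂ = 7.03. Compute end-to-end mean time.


Each node sees arrival rate λ = 5.76/hr (tandem ⇒ throughput preserved).
W₁ = 1/(μ₁−λ) = 1/(14.41−5.76) = 0.11561 hr
W₂ = 1/(μ₂−λ) = 1/(7.03−5.76) = 0.78740 hr
W_total = W₁ + W₂ = 0.11561 + 0.78740 = 0.90301 hr

Final: 0.90301 hr


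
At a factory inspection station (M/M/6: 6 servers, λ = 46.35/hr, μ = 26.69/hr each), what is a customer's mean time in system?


a = 1.7366; ρ = 0.2894; P₀ = 0.176008
Lq = P₀·a^c·ρ/(c!(1−ρ)²) = 0.003844
Wq = Lq/λ = 0.003844/46.35 = 0.00008293 hr
W = Wq + 1/μ = 0.00008293 + 0.03747 = 0.03755 hr

Final: 0.03755 hr


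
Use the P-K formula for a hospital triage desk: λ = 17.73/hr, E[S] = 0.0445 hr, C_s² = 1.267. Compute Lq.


ρ = λ·E[S] = 17.73·0.0445 = 0.7890
Lq = ρ²(1+C_s²)/(2(1−ρ)) = 0.6225·(1+1.267)/(2·0.2110)
= 0.6225·2.2670/0.4220 = 3.34384

Final: 3.34384


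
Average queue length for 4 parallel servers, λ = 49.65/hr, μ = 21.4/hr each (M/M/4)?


a = λ/μ = 2.3201; ρ = a/4 = 0.5800
P₀ = 0.091178
Lq = P₀·a^c·ρ / (c!·(1−ρ)²) = 0.091178·28.97490·0.5800/(24·0.17638)
= 0.36199

Final: 0.36199


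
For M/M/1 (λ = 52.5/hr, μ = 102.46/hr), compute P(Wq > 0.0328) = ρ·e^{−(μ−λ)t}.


ρ = 52.5/102.46 = 0.5124
P(Wq > t) = ρ·e^{−(μ−λ)t} = 0.5124·e^{−1.6387}
= 0.5124·0.194235 = 0.099525

Final: 0.099525


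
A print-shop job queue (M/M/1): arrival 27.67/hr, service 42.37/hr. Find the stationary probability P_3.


ρ = 27.67/42.37 = 0.6531
P_n = (1−ρ)·ρ^n = (1 − 0.6531)·0.6531^3 = 0.3469·0.278517 = 0.096630

Final: 0.096630


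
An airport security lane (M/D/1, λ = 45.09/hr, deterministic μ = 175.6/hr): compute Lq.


ρ = 45.09/175.6 = 0.2568
M/D/1: Lq = ρ²/(2(1−ρ)) = 0.06593/(2·0.7432) = 0.04436

Final: 0.04436


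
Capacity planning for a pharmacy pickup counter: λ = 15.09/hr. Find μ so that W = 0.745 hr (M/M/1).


W = 1/(μ−λ) ⇒ μ − λ = 1/W = 1/0.745 = 1.3423
μ = λ + 1/W = 15.09 + 1.3423 = 16.4323 per hr

Final: 16.4323 /hr


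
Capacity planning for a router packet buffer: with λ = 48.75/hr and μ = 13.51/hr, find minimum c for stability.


Stability requires cμ > λ ⇔ c > λ/μ.
λ/μ = 48.75/13.51 = 3.6084
Minimum integer c = ⌊3.6084⌋ + 1 = 4
Check: 4·13.51 = 54.04 > 48.75, while 3·13.51 = 40.53 ≤ 48.75

Final: 4 servers


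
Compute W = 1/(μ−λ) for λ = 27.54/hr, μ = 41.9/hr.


W = 1/(μ−λ) = 1/(41.9 − 27.54) = 1/14.36 = 0.06964 hr

Final: 0.06964 hr


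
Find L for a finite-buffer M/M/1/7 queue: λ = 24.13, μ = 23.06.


ρ = 24.13/23.06 = 1.0464
L = ρ[1 − (K+1)ρ^K + Kρ^(K+1)] / [(1−ρ)(1−ρ^(K+1))]
Numerator: 1.0464·(1 − 8·1.373682 + 7·1.437422) = 0.075861
Denominator: (-0.04640)·(-0.437422) = 0.020297
L = 0.075861/0.020297 = 3.7376

Final: 3.7376


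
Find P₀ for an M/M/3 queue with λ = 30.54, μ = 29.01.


a = λ/μ = 30.54/29.01 = 1.0527; ρ = a/c = 0.3509
Σ_{k=0}^{2} a^k/k! (terms k=0..2) = 1.00000 + 1.05274 + 0.55413 = 2.60687
Tail: a^3/(3!(1−ρ)) = 1.16671/(6·0.6491) = 0.29958
P₀ = 1/(2.60687 + 0.29958) = 1/2.90645 = 0.344062

Final: 0.344062


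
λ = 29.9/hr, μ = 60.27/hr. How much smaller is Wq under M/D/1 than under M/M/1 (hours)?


ρ = 29.9/60.27 = 0.4961
Wq(M/M/1) = ρ/(μ−λ) = 0.4961/30.37 = 0.01634 hr
Wq(M/D/1) = ρ/(2(μ−λ)) = 0.008168 hr
Savings = 0.01634 − 0.008168 = 0.008168 hr

Final: 0.008168 hr


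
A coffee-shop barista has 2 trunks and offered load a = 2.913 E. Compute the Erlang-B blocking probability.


B(c,a) = (a^c/c!) / Σ_{k=0}^{c} a^k/k!
a^2/2! = 4.242784
Σ terms (k=0..2): 1.00000 + 2.91300 + 4.24278 = 8.155784
B = 4.242784/8.155784 = 0.520218

Final: 0.520218


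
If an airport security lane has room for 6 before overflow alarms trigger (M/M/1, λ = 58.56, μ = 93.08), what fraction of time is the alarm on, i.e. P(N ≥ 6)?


ρ = 58.56/93.08 = 0.6291
P(N ≥ n) = ρ^n = 0.6291^6 = 0.062011

Final: 0.062011


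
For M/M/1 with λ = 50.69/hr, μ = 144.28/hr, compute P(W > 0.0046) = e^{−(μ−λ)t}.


W ~ Exponential(μ−λ) for M/M/1.
μ − λ = 144.28 − 50.69 = 93.5900
P(W > t) = e^{−(μ−λ)t} = e^{−0.4305} = 0.650175

Final: 0.650175


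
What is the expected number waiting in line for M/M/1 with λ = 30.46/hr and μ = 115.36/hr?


ρ = 30.46/115.36 = 0.2640
Lq = ρ²/(1−ρ) = 0.06972/0.7360 = 0.09473

Final: 0.09473


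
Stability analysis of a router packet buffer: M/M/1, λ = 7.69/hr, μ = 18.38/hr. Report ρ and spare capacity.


Total capacity cμ = 1·18.38 = 18.38/hr
ρ = λ/(cμ) = 7.69/18.38 = 0.4184
Stable ⇔ ρ < 1: YES
Spare capacity = cμ − λ = 18.38 − 7.69 = 10.69/hr

Final: ρ = 0.4184; stable; margin = 10.69/hr


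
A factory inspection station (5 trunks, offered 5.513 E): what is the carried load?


B(5,5.513) = 0.325040 (Erlang-B)
Carried load = a(1 − B) = 5.513·(1 − 0.325040) = 5.513·0.674960 = 3.7211 E

Final: 3.7211 Erlangs


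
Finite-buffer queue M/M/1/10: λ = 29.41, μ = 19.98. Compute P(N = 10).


ρ = λ/μ = 29.41/19.98 = 1.4720
P_K = (1−ρ)ρ^K/(1−ρ^(K+1)) = (-0.4720·47.752422)/(1 − 70.290227)
= -22.537805/-69.290227 = 0.325267

Final: 0.325267


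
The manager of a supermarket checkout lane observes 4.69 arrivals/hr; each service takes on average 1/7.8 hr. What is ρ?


ρ = λ/μ = 4.69/7.8 = 0.6013

Final: 0.6013


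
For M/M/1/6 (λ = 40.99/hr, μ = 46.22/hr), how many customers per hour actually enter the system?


ρ = 0.8868; P_K = (1−ρ)ρ^6/(1−ρ^7) = 0.096827
λ_eff = λ(1 − P_K) = 40.99·(1 − 0.096827) = 40.99·0.903173 = 37.0211 /hr

Final: 37.0211 /hr


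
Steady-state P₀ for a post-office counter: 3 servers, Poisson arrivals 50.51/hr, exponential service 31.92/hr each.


a = λ/μ = 50.51/31.92 = 1.5824; ρ = a/c = 0.5275
Σ_{k=0}^{2} a^k/k! (terms k=0..2) = 1.00000 + 1.58239 + 1.25198 = 3.83438
Tail: a^3/(3!(1−ρ)) = 3.96226/(6·0.4725) = 1.39752
P₀ = 1/(3.83438 + 1.39752) = 1/5.23190 = 0.191135

Final: 0.191135


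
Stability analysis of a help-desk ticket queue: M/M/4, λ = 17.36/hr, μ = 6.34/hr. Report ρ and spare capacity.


Total capacity cμ = 4·6.34 = 25.36/hr
ρ = λ/(cμ) = 17.36/25.36 = 0.6845
Stable ⇔ ρ < 1: YES
Spare capacity = cμ − λ = 25.36 − 17.36 = 8.00/hr

Final: ρ = 0.6845; stable; margin = 8.00/hr


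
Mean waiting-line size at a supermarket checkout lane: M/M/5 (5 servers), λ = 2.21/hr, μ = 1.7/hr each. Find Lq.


a = λ/μ = 1.3000; ρ = a/5 = 0.2600
P₀ = 0.272332
Lq = P₀·a^c·ρ / (c!·(1−ρ)²) = 0.272332·3.71293·0.2600/(120·0.54760)
= 0.004001

Final: 0.004001


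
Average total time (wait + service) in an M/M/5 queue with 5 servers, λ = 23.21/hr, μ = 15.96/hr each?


a = 1.4543; ρ = 0.2909; P₀ = 0.233258
Lq = P₀·a^c·ρ/(c!(1−ρ)²) = 0.007313
Wq = Lq/λ = 0.007313/23.21 = 0.0003151 hr
W = Wq + 1/μ = 0.0003151 + 0.06266 = 0.06297 hr

Final: 0.06297 hr


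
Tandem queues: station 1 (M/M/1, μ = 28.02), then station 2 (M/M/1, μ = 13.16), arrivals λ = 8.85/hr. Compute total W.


Each node sees arrival rate λ = 8.85/hr (tandem ⇒ throughput preserved).
W₁ = 1/(μ₁−λ) = 1/(28.02−8.85) = 0.05216 hr
W₂ = 1/(μ₂−λ) = 1/(13.16−8.85) = 0.23202 hr
W_total = W₁ + W₂ = 0.05216 + 0.23202 = 0.28418 hr

Final: 0.28418 hr


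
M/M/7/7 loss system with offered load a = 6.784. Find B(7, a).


B(c,a) = (a^c/c!) / Σ_{k=0}^{c} a^k/k!
a^7/7! = 131.211028
Σ terms (k=0..7): 1.00000 + 6.78400 + 23.01133 + 52.03628 + 88.25354 + 119.74240 + 135.38874 + 131.21103 = 557.427311
B = 131.211028/557.427311 = 0.235387

Final: 0.235387


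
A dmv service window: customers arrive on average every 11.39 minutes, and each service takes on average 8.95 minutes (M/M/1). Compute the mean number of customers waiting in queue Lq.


λ = 60/11.39 = 5.2678 /hr
μ = 60/8.95 = 6.7039 /hr
ρ = λ/μ = 5.2678/6.7039 = 0.7858
Lq = ρ²/(1−ρ) = 0.6174/0.2142 = 2.8823

Final: 2.8823


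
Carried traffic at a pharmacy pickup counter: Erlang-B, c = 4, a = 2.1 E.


B(4,2.1) = 0.105804 (Erlang-B)
Carried load = a(1 − B) = 2.1·(1 − 0.105804) = 2.1·0.894196 = 1.8778 E

Final: 1.8778 Erlangs


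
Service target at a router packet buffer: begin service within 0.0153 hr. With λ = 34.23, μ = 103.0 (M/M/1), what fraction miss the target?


ρ = 34.23/103.0 = 0.3323
P(Wq > t) = ρ·e^{−(μ−λ)t} = 0.3323·e^{−1.0522}
= 0.3323·0.349175 = 0.116041

Final: 0.116041


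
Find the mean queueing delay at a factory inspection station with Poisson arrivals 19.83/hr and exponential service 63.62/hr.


ρ = 19.83/63.62 = 0.3117
Wq = ρ/(μ−λ) = 0.3117/(63.62 − 19.83) = 0.3117/43.79 = 0.007118 hr

Final: 0.007118 hr


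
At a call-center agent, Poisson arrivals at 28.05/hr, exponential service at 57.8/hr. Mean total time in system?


W = 1/(μ−λ) = 1/(57.8 − 28.05) = 1/29.75 = 0.03361 hr

Final: 0.03361 hr


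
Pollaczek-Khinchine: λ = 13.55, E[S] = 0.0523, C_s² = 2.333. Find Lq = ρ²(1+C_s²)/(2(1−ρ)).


ρ = λ·E[S] = 13.55·0.0523 = 0.7087
Lq = ρ²(1+C_s²)/(2(1−ρ)) = 0.5022·(1+2.333)/(2·0.2913)
= 0.5022·3.3330/0.5827 = 2.87273

Final: 2.87273


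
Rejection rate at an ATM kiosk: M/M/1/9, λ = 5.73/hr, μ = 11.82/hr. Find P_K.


ρ = λ/μ = 5.73/11.82 = 0.4848
P_K = (1−ρ)ρ^K/(1−ρ^(K+1)) = (0.5152·0.001479)/(1 − 0.0007168)
= 0.0007618/0.999283 = 0.0007623

Final: 0.0007623


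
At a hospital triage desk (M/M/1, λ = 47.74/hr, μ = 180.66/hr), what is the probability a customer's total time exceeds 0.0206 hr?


W ~ Exponential(μ−λ) for M/M/1.
μ − λ = 180.66 − 47.74 = 132.9200
P(W > t) = e^{−(μ−λ)t} = e^{−2.7382} = 0.064690

Final: 0.064690


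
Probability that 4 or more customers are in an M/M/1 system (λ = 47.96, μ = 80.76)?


ρ = 47.96/80.76 = 0.5939
P(N ≥ n) = ρ^n = 0.5939^4 = 0.124375

Final: 0.124375


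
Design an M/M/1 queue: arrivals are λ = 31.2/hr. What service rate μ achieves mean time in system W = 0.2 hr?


W = 1/(μ−λ) ⇒ μ − λ = 1/W = 1/0.2 = 5.0000
μ = λ + 1/W = 31.2 + 5.0000 = 36.2000 per hr

Final: 36.2000 /hr


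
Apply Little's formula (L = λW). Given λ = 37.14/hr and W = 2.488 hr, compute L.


L = λW = 37.14·2.488 = 92.4043

Final: 92.4043


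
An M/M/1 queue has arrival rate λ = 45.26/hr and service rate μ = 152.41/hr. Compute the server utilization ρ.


ρ = λ/μ = 45.26/152.41 = 0.2970

Final: 0.2970


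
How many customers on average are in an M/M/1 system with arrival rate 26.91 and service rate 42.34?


ρ = λ/μ = 26.91/42.34 = 0.6356
L = ρ/(1−ρ) = 0.6356/(1 − 0.6356) = 0.6356/0.3644 = 1.7440

Final: 1.7440


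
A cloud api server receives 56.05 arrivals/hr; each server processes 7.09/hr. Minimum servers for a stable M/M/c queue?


Stability requires cμ > λ ⇔ c > λ/μ.
λ/μ = 56.05/7.09 = 7.9055
Minimum integer c = ⌊7.9055⌋ + 1 = 8
Check: 8·7.09 = 56.72 > 56.05, while 7·7.09 = 49.63 ≤ 56.05

Final: 8 servers


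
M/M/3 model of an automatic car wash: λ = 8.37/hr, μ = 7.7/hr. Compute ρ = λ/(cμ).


ρ = λ/(cμ) = 8.37/(3·7.7) = 8.37/23.10 = 0.3623

Final: 0.3623


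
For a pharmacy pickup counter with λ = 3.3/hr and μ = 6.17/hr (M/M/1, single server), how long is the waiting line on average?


ρ = 3.3/6.17 = 0.5348
Lq = ρ²/(1−ρ) = 0.2861/0.4652 = 0.6150

Final: 0.6150


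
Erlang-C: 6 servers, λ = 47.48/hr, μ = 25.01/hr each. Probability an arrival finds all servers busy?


a = λ/μ = 1.8984; ρ = a/6 = 0.3164
P₀ = 0.149641 (from M/M/c formula)
C(c,a) = [a^c/(c!(1−ρ))]·P₀ = [46.81469/(720·0.6836)]·0.149641
= 0.09512·0.149641 = 0.014233

Final: 0.014233


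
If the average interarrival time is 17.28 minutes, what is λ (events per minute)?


λ = 1/(interarrival time) in consistent units.
1 minute = 1 min, so λ = 1/17.28 = 0.05787 per minute

Final: 0.05787 /min


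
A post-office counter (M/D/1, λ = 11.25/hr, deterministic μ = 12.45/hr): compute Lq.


ρ = 11.25/12.45 = 0.9036
M/D/1: Lq = ρ²/(2(1−ρ)) = 0.8165/(2·0.09639) = 4.23569

Final: 4.23569


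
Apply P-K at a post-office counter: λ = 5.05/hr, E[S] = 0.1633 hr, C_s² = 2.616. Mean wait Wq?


ρ = λ·E[S] = 5.05·0.1633 = 0.8247
E[S²] = E[S]²(1+C_s²) = 0.1633²·(1+2.616) = 0.096427
Wq = λ·E[S²]/(2(1−ρ)) = 5.05·0.096427/(2·0.1753) = 1.38865 hr

Final: 1.38865 hr


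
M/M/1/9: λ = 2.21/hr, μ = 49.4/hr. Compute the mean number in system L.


ρ = 2.21/49.4 = 0.04474
L = ρ[1 − (K+1)ρ^K + Kρ^(K+1)] / [(1−ρ)(1−ρ^(K+1))]
Numerator: 0.04474·(1 − 10·7.178e-13 + 9·3.211e-14) = 0.044737
Denominator: (0.9553)·(1.000000) = 0.955263
L = 0.044737/0.955263 = 0.04683

Final: 0.04683


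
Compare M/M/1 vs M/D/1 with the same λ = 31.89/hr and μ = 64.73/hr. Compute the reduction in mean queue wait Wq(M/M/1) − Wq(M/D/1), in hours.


ρ = 31.89/64.73 = 0.4927
Wq(M/M/1) = ρ/(μ−λ) = 0.4927/32.84 = 0.01500 hr
Wq(M/D/1) = ρ/(2(μ−λ)) = 0.007501 hr
Savings = 0.01500 − 0.007501 = 0.007501 hr

Final: 0.007501 hr


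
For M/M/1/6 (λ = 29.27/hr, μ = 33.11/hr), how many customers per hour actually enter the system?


ρ = 0.8840; P_K = (1−ρ)ρ^6/(1−ρ^7) = 0.095758
λ_eff = λ(1 − P_K) = 29.27·(1 − 0.095758) = 29.27·0.904242 = 26.4672 /hr

Final: 26.4672 /hr


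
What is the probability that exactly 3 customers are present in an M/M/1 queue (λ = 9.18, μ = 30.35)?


ρ = 9.18/30.35 = 0.3025
P_n = (1−ρ)·ρ^n = (1 − 0.3025)·0.3025^3 = 0.6975·0.027673 = 0.019303

Final: 0.019303


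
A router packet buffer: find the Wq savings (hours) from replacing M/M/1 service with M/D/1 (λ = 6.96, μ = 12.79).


ρ = 6.96/12.79 = 0.5442
Wq(M/M/1) = ρ/(μ−λ) = 0.5442/5.83 = 0.09334 hr
Wq(M/D/1) = ρ/(2(μ−λ)) = 0.04667 hr
Savings = 0.09334 − 0.04667 = 0.04667 hr

Final: 0.04667 hr


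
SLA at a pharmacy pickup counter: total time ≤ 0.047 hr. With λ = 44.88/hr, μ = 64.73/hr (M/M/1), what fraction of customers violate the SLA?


W ~ Exponential(μ−λ) for M/M/1.
μ − λ = 64.73 − 44.88 = 19.8500
P(W > t) = e^{−(μ−λ)t} = e^{−0.9330} = 0.393391

Final: 0.393391


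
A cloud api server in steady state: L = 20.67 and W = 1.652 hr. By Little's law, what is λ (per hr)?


λ = L/W = 20.67/1.652 = 12.5121 /hr

Final: 12.5121 /hr


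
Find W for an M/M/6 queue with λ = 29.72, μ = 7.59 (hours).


a = 3.9157; ρ = 0.6526; P₀ = 0.018360
Lq = P₀·a^c·ρ/(c!(1−ρ)²) = 0.49707
Wq = Lq/λ = 0.49707/29.72 = 0.01673 hr
W = Wq + 1/μ = 0.01673 + 0.13175 = 0.14848 hr

Final: 0.14848 hr


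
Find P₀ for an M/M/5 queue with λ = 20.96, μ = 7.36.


a = λ/μ = 20.96/7.36 = 2.8478; ρ = a/c = 0.5696
Σ_{k=0}^{4} a^k/k! (terms k=0..4) = 1.00000 + 2.84783 + 4.05506 + 3.84937 + 2.74058 = 14.49283
Tail: a^5/(5!(1−ρ)) = 187.31274/(120·0.4304) = 3.62643
P₀ = 1/(14.49283 + 3.62643) = 1/18.11925 = 0.055190

Final: 0.055190


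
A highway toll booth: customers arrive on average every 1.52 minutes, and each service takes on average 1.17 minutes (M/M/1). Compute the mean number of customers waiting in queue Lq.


λ = 60/1.52 = 39.4737 /hr
μ = 60/1.17 = 51.2821 /hr
ρ = λ/μ = 39.4737/51.2821 = 0.7697
Lq = ρ²/(1−ρ) = 0.5925/0.2303 = 2.5731

Final: 2.5731


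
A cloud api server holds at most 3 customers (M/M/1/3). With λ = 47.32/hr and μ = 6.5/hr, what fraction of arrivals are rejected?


ρ = λ/μ = 47.32/6.5 = 7.2800
P_K = (1−ρ)ρ^K/(1−ρ^(K+1)) = (-6.2800·385.828352)/(1 − 2808.830403)
= -2423.002051/-2807.830403 = 0.862945

Final: 0.862945


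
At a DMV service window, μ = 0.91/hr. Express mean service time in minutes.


Mean service time = 1/μ = 1/0.91 hour = 1.09890 hour
In minutes: 1.09890 × 60 = 65.9341 min

Final: 65.9341 min


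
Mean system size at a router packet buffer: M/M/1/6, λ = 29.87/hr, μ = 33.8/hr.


ρ = 29.87/33.8 = 0.8837
L = ρ[1 − (K+1)ρ^K + Kρ^(K+1)] / [(1−ρ)(1−ρ^(K+1))]
Numerator: 0.8837·(1 − 7·0.476334 + 6·0.420949) = 0.169111
Denominator: (0.1163)·(0.579051) = 0.067328
L = 0.169111/0.067328 = 2.5118

Final: 2.5118


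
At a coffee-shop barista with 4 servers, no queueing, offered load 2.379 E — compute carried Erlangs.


B(4,2.379) = 0.136362 (Erlang-B)
Carried load = a(1 − B) = 2.379·(1 − 0.136362) = 2.379·0.863638 = 2.0546 E

Final: 2.0546 Erlangs


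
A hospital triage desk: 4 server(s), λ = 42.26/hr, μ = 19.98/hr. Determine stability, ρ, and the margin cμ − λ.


Total capacity cμ = 4·19.98 = 79.92/hr
ρ = λ/(cμ) = 42.26/79.92 = 0.5288
Stable ⇔ ρ < 1: YES
Spare capacity = cμ − λ = 79.92 − 42.26 = 37.66/hr

Final: ρ = 0.5288; stable; margin = 37.66/hr


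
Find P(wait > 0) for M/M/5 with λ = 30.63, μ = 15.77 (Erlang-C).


a = λ/μ = 1.9423; ρ = a/5 = 0.3885
P₀ = 0.142461 (from M/M/c formula)
C(c,a) = [a^c/(c!(1−ρ))]·P₀ = [27.64245/(120·0.6115)]·0.142461
= 0.37668·0.142461 = 0.053662

Final: 0.053662


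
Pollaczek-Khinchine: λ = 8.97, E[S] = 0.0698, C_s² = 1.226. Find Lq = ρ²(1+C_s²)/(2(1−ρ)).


ρ = λ·E[S] = 8.97·0.0698 = 0.6261
Lq = ρ²(1+C_s²)/(2(1−ρ)) = 0.3920·(1+1.226)/(2·0.3739)
= 0.3920·2.2260/0.7478 = 1.16692

Final: 1.16692


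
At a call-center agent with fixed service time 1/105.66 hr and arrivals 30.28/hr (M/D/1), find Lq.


ρ = 30.28/105.66 = 0.2866
M/D/1: Lq = ρ²/(2(1−ρ)) = 0.08213/(2·0.7134) = 0.05756

Final: 0.05756


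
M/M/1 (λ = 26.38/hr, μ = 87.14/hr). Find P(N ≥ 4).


ρ = 26.38/87.14 = 0.3027
P(N ≥ n) = ρ^n = 0.3027^4 = 0.008399

Final: 0.008399


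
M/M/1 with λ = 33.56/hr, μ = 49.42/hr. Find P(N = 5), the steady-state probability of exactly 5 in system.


ρ = 33.56/49.42 = 0.6791
P_n = (1−ρ)·ρ^n = (1 − 0.6791)·0.6791^5 = 0.3209·0.144410 = 0.046344

Final: 0.046344


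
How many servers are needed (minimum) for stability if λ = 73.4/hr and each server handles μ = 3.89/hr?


Stability requires cμ > λ ⇔ c > λ/μ.
λ/μ = 73.4/3.89 = 18.8689
Minimum integer c = ⌊18.8689⌋ + 1 = 19
Check: 19·3.89 = 73.91 > 73.4, while 18·3.89 = 70.02 ≤ 73.4

Final: 19 servers


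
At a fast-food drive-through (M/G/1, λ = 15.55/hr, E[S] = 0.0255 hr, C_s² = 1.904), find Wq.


ρ = λ·E[S] = 15.55·0.0255 = 0.3965
E[S²] = E[S]²(1+C_s²) = 0.0255²·(1+1.904) = 0.001888
Wq = λ·E[S²]/(2(1−ρ)) = 15.55·0.001888/(2·0.6035) = 0.02433 hr

Final: 0.02433 hr


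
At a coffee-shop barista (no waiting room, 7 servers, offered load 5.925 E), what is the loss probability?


B(c,a) = (a^c/c!) / Σ_{k=0}^{c} a^k/k!
a^7/7! = 50.861357
Σ terms (k=0..7): 1.00000 + 5.92500 + 17.55281 + 34.66680 + 51.35020 + 60.84999 + 60.08937 + 50.86136 = 282.295539
B = 50.861357/282.295539 = 0.180171

Final: 0.180171


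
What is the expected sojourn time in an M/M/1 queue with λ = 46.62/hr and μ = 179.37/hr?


W = 1/(μ−λ) = 1/(179.37 − 46.62) = 1/132.75 = 0.007533 hr

Final: 0.007533 hr


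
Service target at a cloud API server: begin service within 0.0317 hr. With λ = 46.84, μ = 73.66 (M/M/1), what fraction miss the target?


ρ = 46.84/73.66 = 0.6359
P(Wq > t) = ρ·e^{−(μ−λ)t} = 0.6359·e^{−0.8502}
= 0.6359·0.427332 = 0.271738

Final: 0.271738


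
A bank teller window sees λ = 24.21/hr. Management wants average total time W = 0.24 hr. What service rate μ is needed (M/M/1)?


W = 1/(μ−λ) ⇒ μ − λ = 1/W = 1/0.24 = 4.1667
μ = λ + 1/W = 24.21 + 4.1667 = 28.3767 per hr

Final: 28.3767 /hr


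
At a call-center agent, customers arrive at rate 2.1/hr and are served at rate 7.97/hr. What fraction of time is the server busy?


ρ = λ/μ = 2.1/7.97 = 0.2635

Final: 0.2635


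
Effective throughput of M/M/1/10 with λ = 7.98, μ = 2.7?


ρ = 2.9556; P_K = (1−ρ)ρ^10/(1−ρ^11) = 0.661659
λ_eff = λ(1 − P_K) = 7.98·(1 − 0.661659) = 7.98·0.338341 = 2.7000 /hr

Final: 2.7000 /hr


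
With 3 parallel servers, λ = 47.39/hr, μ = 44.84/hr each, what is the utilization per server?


ρ = λ/(cμ) = 47.39/(3·44.84) = 47.39/134.52 = 0.3523

Final: 0.3523


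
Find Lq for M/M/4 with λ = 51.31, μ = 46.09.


a = λ/μ = 1.1133; ρ = a/4 = 0.2783
P₀ = 0.327702
Lq = P₀·a^c·ρ / (c!·(1−ρ)²) = 0.327702·1.53596·0.2783/(24·0.52083)
= 0.01121

Final: 0.01121


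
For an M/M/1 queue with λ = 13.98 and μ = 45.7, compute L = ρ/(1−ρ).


ρ = λ/μ = 13.98/45.7 = 0.3059
L = ρ/(1−ρ) = 0.3059/(1 − 0.3059) = 0.3059/0.6941 = 0.4407

Final: 0.4407


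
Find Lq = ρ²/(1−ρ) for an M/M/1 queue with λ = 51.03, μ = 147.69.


ρ = 51.03/147.69 = 0.3455
Lq = ρ²/(1−ρ) = 0.1194/0.6545 = 0.1824

Final: 0.1824


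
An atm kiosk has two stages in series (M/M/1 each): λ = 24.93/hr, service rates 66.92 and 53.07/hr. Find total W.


Each node sees arrival rate λ = 24.93/hr (tandem ⇒ throughput preserved).
W₁ = 1/(μ₁−λ) = 1/(66.92−24.93) = 0.02382 hr
W₂ = 1/(μ₂−λ) = 1/(53.07−24.93) = 0.03554 hr
W_total = W₁ + W₂ = 0.02382 + 0.03554 = 0.05935 hr

Final: 0.05935 hr


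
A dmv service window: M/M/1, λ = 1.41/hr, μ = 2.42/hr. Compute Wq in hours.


ρ = 1.41/2.42 = 0.5826
Wq = ρ/(μ−λ) = 0.5826/(2.42 − 1.41) = 0.5826/1.01 = 0.5769 hr

Final: 0.5769 hr


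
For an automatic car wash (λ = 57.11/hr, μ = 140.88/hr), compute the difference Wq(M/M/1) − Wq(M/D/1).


ρ = 57.11/140.88 = 0.4054
Wq(M/M/1) = ρ/(μ−λ) = 0.4054/83.77 = 0.004839 hr
Wq(M/D/1) = ρ/(2(μ−λ)) = 0.002420 hr
Savings = 0.004839 − 0.002420 = 0.002420 hr

Final: 0.002420 hr


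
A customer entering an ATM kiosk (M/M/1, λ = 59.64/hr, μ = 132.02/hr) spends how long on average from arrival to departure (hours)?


W = 1/(μ−λ) = 1/(132.02 − 59.64) = 1/72.38 = 0.01382 hr

Final: 0.01382 hr


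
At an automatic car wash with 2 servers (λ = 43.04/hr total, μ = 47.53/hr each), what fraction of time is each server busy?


ρ = λ/(cμ) = 43.04/(2·47.53) = 43.04/95.06 = 0.4528

Final: 0.4528


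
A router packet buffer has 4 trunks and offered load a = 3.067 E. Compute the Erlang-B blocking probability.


B(c,a) = (a^c/c!) / Σ_{k=0}^{c} a^k/k!
a^4/4! = 3.686751
Σ terms (k=0..4): 1.00000 + 3.06700 + 4.70324 + 4.80828 + 3.68675 = 17.265280
B = 3.686751/17.265280 = 0.213536

Final: 0.213536


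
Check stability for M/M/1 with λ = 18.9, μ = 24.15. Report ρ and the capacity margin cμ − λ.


Total capacity cμ = 1·24.15 = 24.15/hr
ρ = λ/(cμ) = 18.9/24.15 = 0.7826
Stable ⇔ ρ < 1: YES
Spare capacity = cμ − λ = 24.15 − 18.9 = 5.25/hr

Final: ρ = 0.7826; stable; margin = 5.25/hr


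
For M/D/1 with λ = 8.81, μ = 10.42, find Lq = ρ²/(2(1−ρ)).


ρ = 8.81/10.42 = 0.8455
M/D/1: Lq = ρ²/(2(1−ρ)) = 0.7149/(2·0.1545) = 2.31328

Final: 2.31328


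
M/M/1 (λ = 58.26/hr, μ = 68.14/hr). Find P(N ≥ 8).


ρ = 58.26/68.14 = 0.8550
P(N ≥ n) = ρ^n = 0.8550^8 = 0.285593

Final: 0.285593


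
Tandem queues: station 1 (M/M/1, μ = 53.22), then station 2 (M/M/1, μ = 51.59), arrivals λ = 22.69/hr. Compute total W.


Each node sees arrival rate λ = 22.69/hr (tandem ⇒ throughput preserved).
W₁ = 1/(μ₁−λ) = 1/(53.22−22.69) = 0.03275 hr
W₂ = 1/(μ₂−λ) = 1/(51.59−22.69) = 0.03460 hr
W_total = W₁ + W₂ = 0.03275 + 0.03460 = 0.06736 hr

Final: 0.06736 hr


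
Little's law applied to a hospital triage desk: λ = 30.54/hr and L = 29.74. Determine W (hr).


W = L/λ = 29.74/30.54 = 0.9738 hr

Final: 0.9738 hr


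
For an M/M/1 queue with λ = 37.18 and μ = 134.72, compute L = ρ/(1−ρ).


ρ = λ/μ = 37.18/134.72 = 0.2760
L = ρ/(1−ρ) = 0.2760/(1 − 0.2760) = 0.2760/0.7240 = 0.3812

Final: 0.3812


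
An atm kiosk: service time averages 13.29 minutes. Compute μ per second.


μ = 1/(service time) in consistent units.
1 second = 0.0166667 min, so μ = 0.0166667/13.29 = 0.001254 per second

Final: 0.001254 /sec


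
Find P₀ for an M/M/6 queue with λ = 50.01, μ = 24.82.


a = λ/μ = 50.01/24.82 = 2.0149; ρ = a/c = 0.3358
Σ_{k=0}^{5} a^k/k! (terms k=0..5) = 1.00000 + 2.01491 + 2.02993 + 1.36337 + 0.68677 + 0.27675 = 7.37172
Tail: a^6/(6!(1−ρ)) = 66.91608/(720·0.6642) = 0.13993
P₀ = 1/(7.37172 + 0.13993) = 1/7.51165 = 0.133126

Final: 0.133126


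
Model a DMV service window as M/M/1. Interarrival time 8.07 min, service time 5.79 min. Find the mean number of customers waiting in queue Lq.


λ = 60/8.07 = 7.4349 /hr
μ = 60/5.79 = 10.3627 /hr
ρ = λ/μ = 7.4349/10.3627 = 0.7175
Lq = ρ²/(1−ρ) = 0.5148/0.2825 = 1.8220

Final: 1.8220


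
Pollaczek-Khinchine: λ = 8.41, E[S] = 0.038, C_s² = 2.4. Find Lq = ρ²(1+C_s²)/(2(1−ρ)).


ρ = λ·E[S] = 8.41·0.038 = 0.3196
Lq = ρ²(1+C_s²)/(2(1−ρ)) = 0.1021·(1+2.4)/(2·0.6804)
= 0.1021·3.4000/1.3608 = 0.25517

Final: 0.25517


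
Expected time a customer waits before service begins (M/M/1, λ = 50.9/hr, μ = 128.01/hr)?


ρ = 50.9/128.01 = 0.3976
Wq = ρ/(μ−λ) = 0.3976/(128.01 − 50.9) = 0.3976/77.11 = 0.005157 hr

Final: 0.005157 hr


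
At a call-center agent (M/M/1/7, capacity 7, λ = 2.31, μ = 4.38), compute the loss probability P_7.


ρ = λ/μ = 2.31/4.38 = 0.5274
P_K = (1−ρ)ρ^K/(1−ρ^(K+1)) = (0.4726·0.011349)/(1 − 0.005986)
= 0.005364/0.994014 = 0.005396

Final: 0.005396


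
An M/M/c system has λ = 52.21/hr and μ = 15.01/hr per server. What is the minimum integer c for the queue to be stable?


Stability requires cμ > λ ⇔ c > λ/μ.
λ/μ = 52.21/15.01 = 3.4783
Minimum integer c = ⌊3.4783⌋ + 1 = 4
Check: 4·15.01 = 60.04 > 52.21, while 3·15.01 = 45.03 ≤ 52.21

Final: 4 servers


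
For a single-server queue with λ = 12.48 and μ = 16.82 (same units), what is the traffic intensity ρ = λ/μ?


ρ = λ/μ = 12.48/16.82 = 0.7420

Final: 0.7420


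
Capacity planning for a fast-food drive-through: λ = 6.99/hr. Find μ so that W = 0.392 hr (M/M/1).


W = 1/(μ−λ) ⇒ μ − λ = 1/W = 1/0.392 = 2.5510
μ = λ + 1/W = 6.99 + 2.5510 = 9.5410 per hr

Final: 9.5410 /hr


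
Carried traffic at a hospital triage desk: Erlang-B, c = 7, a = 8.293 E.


B(7,8.293) = 0.324445 (Erlang-B)
Carried load = a(1 − B) = 8.293·(1 − 0.324445) = 8.293·0.675555 = 5.6024 E

Final: 5.6024 Erlangs


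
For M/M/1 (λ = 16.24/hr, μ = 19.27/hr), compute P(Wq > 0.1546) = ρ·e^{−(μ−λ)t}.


ρ = 16.24/19.27 = 0.8428
P(Wq > t) = ρ·e^{−(μ−λ)t} = 0.8428·e^{−0.4684}
= 0.8428·0.625979 = 0.527551

Final: 0.527551


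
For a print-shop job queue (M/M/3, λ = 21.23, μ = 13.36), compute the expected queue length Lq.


a = λ/μ = 1.5891; ρ = a/3 = 0.5297
P₀ = 0.189623
Lq = P₀·a^c·ρ / (c!·(1−ρ)²) = 0.189623·4.01264·0.5297/(6·0.22119)
= 0.30369

Final: 0.30369


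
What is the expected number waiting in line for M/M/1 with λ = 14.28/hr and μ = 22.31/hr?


ρ = 14.28/22.31 = 0.6401
Lq = ρ²/(1−ρ) = 0.4097/0.3599 = 1.1383

Final: 1.1383


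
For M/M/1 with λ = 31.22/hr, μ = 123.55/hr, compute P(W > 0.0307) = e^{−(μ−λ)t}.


W ~ Exponential(μ−λ) for M/M/1.
μ − λ = 123.55 − 31.22 = 92.3300
P(W > t) = e^{−(μ−λ)t} = e^{−2.8345} = 0.058746

Final: 0.058746


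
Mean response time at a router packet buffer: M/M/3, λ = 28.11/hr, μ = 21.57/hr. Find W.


a = 1.3032; ρ = 0.4344; P₀ = 0.262843
Lq = P₀·a^c·ρ/(c!(1−ρ)²) = 0.13166
Wq = Lq/λ = 0.13166/28.11 = 0.004684 hr
W = Wq + 1/μ = 0.004684 + 0.04636 = 0.05104 hr

Final: 0.05104 hr


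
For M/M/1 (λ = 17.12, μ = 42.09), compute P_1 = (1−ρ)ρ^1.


ρ = 17.12/42.09 = 0.4067
P_n = (1−ρ)·ρ^n = (1 − 0.4067)·0.4067^1 = 0.5933·0.406747 = 0.241304

Final: 0.241304


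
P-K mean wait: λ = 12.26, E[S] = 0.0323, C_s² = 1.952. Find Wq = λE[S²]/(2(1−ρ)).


ρ = λ·E[S] = 12.26·0.0323 = 0.3960
E[S²] = E[S]²(1+C_s²) = 0.0323²·(1+1.952) = 0.003080
Wq = λ·E[S²]/(2(1−ρ)) = 12.26·0.003080/(2·0.6040) = 0.03126 hr

Final: 0.03126 hr


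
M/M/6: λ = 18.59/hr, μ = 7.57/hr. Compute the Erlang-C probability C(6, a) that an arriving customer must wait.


a = λ/μ = 2.4557; ρ = a/6 = 0.4093
P₀ = 0.085362 (from M/M/c formula)
C(c,a) = [a^c/(c!(1−ρ))]·P₀ = [219.33153/(720·0.5907)]·0.085362
= 0.51570·0.085362 = 0.044021

Final: 0.044021


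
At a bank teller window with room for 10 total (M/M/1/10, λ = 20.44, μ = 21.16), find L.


ρ = 20.44/21.16 = 0.9660
L = ρ[1 − (K+1)ρ^K + Kρ^(K+1)] / [(1−ρ)(1−ρ^(K+1))]
Numerator: 0.9660·(1 − 11·0.707379 + 10·0.683310) = 0.050158
Denominator: (0.03403)·(0.316690) = 0.010776
L = 0.050158/0.010776 = 4.6547

Final: 4.6547


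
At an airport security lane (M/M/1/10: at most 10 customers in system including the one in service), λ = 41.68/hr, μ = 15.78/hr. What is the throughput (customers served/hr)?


ρ = 2.6413; P_K = (1−ρ)ρ^10/(1−ρ^11) = 0.621415
λ_eff = λ(1 − P_K) = 41.68·(1 − 0.621415) = 41.68·0.378585 = 15.7794 /hr

Final: 15.7794 /hr


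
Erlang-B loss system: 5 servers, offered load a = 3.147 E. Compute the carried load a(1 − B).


B(5,3.147) = 0.122765 (Erlang-B)
Carried load = a(1 − B) = 3.147·(1 − 0.122765) = 3.147·0.877235 = 2.7607 E

Final: 2.7607 Erlangs


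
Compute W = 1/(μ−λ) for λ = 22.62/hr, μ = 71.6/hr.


W = 1/(μ−λ) = 1/(71.6 − 22.62) = 1/48.98 = 0.02042 hr

Final: 0.02042 hr


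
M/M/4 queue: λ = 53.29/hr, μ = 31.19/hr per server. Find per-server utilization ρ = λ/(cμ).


ρ = λ/(cμ) = 53.29/(4·31.19) = 53.29/124.76 = 0.4271

Final: 0.4271


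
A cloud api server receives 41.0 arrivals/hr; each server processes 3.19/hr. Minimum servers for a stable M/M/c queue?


Stability requires cμ > λ ⇔ c > λ/μ.
λ/μ = 41.0/3.19 = 12.8527
Minimum integer c = ⌊12.8527⌋ + 1 = 13
Check: 13·3.19 = 41.47 > 41.0, while 12·3.19 = 38.28 ≤ 41.0

Final: 13 servers


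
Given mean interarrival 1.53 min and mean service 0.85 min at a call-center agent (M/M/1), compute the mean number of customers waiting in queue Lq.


λ = 60/1.53 = 39.2157 /hr
μ = 60/0.85 = 70.5882 /hr
ρ = λ/μ = 39.2157/70.5882 = 0.5556
Lq = ρ²/(1−ρ) = 0.3086/0.4444 = 0.6944

Final: 0.6944


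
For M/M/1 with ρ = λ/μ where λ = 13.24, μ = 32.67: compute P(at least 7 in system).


ρ = 13.24/32.67 = 0.4053
P(N ≥ n) = ρ^n = 0.4053^7 = 0.001795

Final: 0.001795


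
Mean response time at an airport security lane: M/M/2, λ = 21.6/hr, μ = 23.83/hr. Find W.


a = 0.9064; ρ = 0.4532; P₀ = 0.376263
Lq = P₀·a^c·ρ/(c!(1−ρ)²) = 0.23430
Wq = Lq/λ = 0.23430/21.6 = 0.01085 hr
W = Wq + 1/μ = 0.01085 + 0.04196 = 0.05281 hr

Final: 0.05281 hr


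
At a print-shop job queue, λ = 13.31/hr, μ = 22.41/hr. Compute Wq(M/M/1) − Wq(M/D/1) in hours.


ρ = 13.31/22.41 = 0.5939
Wq(M/M/1) = ρ/(μ−λ) = 0.5939/9.10 = 0.06527 hr
Wq(M/D/1) = ρ/(2(μ−λ)) = 0.03263 hr
Savings = 0.06527 − 0.03263 = 0.03263 hr

Final: 0.03263 hr


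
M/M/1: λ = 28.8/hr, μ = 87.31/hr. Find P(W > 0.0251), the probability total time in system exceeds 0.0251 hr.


W ~ Exponential(μ−λ) for M/M/1.
μ − λ = 87.31 − 28.8 = 58.5100
P(W > t) = e^{−(μ−λ)t} = e^{−1.4686} = 0.230247

Final: 0.230247


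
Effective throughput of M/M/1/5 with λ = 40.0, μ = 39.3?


ρ = 1.0178; P_K = (1−ρ)ρ^5/(1−ρ^6) = 0.174108
λ_eff = λ(1 − P_K) = 40.0·(1 − 0.174108) = 40.0·0.825892 = 33.0357 /hr

Final: 33.0357 /hr


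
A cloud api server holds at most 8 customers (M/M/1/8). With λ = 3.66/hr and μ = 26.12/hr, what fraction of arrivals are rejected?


ρ = λ/μ = 3.66/26.12 = 0.1401
P_K = (1−ρ)ρ^K/(1−ρ^(K+1)) = (0.8599·0.0000001486)/(1 − 0.00000002082)
= 0.0000001278/1.000000 = 0.0000001278

Final: 0.0000001278


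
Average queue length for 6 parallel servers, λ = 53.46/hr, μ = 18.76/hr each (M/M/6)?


a = λ/μ = 2.8497; ρ = a/6 = 0.4749
P₀ = 0.057152
Lq = P₀·a^c·ρ / (c!·(1−ρ)²) = 0.057152·535.52127·0.4749/(720·0.27568)
= 0.07323

Final: 0.07323


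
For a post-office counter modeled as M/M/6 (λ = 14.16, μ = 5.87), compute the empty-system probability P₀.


a = λ/μ = 14.16/5.87 = 2.4123; ρ = a/c = 0.4020
Σ_{k=0}^{5} a^k/k! (terms k=0..5) = 1.00000 + 2.41227 + 2.90951 + 2.33951 + 1.41088 + 0.68068 = 10.75285
Tail: a^6/(6!(1−ρ)) = 197.03842/(720·0.5980) = 0.45767
P₀ = 1/(10.75285 + 0.45767) = 1/11.21051 = 0.089202

Final: 0.089202


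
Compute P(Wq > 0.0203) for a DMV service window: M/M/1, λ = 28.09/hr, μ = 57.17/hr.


ρ = 28.09/57.17 = 0.4913
P(Wq > t) = ρ·e^{−(μ−λ)t} = 0.4913·e^{−0.5903}
= 0.4913·0.554148 = 0.272276

Final: 0.272276


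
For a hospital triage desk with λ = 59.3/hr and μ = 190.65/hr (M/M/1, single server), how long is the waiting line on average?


ρ = 59.3/190.65 = 0.3110
Lq = ρ²/(1−ρ) = 0.09675/0.6890 = 0.1404

Final: 0.1404


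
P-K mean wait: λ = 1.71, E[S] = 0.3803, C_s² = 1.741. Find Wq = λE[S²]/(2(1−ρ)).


ρ = λ·E[S] = 1.71·0.3803 = 0.6503
E[S²] = E[S]²(1+C_s²) = 0.3803²·(1+1.741) = 0.396426
Wq = λ·E[S²]/(2(1−ρ)) = 1.71·0.396426/(2·0.3497) = 0.96928 hr

Final: 0.96928 hr


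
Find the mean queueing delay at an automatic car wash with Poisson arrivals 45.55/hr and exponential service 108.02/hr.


ρ = 45.55/108.02 = 0.4217
Wq = ρ/(μ−λ) = 0.4217/(108.02 − 45.55) = 0.4217/62.47 = 0.006750 hr

Final: 0.006750 hr


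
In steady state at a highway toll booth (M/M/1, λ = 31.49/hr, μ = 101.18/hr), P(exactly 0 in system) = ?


ρ = 31.49/101.18 = 0.3112
P_n = (1−ρ)·ρ^n = (1 − 0.3112)·0.3112^0 = 0.6888·1.000000 = 0.688772

Final: 0.688772


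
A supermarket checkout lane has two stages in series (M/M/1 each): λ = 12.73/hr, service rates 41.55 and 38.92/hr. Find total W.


Each node sees arrival rate λ = 12.73/hr (tandem ⇒ throughput preserved).
W₁ = 1/(μ₁−λ) = 1/(41.55−12.73) = 0.03470 hr
W₂ = 1/(μ₂−λ) = 1/(38.92−12.73) = 0.03818 hr
W_total = W₁ + W₂ = 0.03470 + 0.03818 = 0.07288 hr

Final: 0.07288 hr


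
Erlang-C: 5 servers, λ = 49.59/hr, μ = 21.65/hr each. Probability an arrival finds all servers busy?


a = λ/μ = 2.2905; ρ = a/5 = 0.4581
P₀ = 0.099669 (from M/M/c formula)
C(c,a) = [a^c/(c!(1−ρ))]·P₀ = [63.04941/(120·0.5419)]·0.099669
= 0.96958·0.099669 = 0.096638

Final: 0.096638


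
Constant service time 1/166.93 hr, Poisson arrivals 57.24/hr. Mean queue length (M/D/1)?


ρ = 57.24/166.93 = 0.3429
M/D/1: Lq = ρ²/(2(1−ρ)) = 0.1176/(2·0.6571) = 0.08947

Final: 0.08947


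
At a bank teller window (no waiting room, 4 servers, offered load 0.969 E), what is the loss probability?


B(c,a) = (a^c/c!) / Σ_{k=0}^{c} a^k/k!
a^4/4! = 0.036735
Σ terms (k=0..4): 1.00000 + 0.96900 + 0.46948 + 0.15164 + 0.03674 = 2.626858
B = 0.036735/2.626858 = 0.013985

Final: 0.013985


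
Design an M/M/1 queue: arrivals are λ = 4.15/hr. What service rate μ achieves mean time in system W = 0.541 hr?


W = 1/(μ−λ) ⇒ μ − λ = 1/W = 1/0.541 = 1.8484
μ = λ + 1/W = 4.15 + 1.8484 = 5.9984 per hr

Final: 5.9984 /hr


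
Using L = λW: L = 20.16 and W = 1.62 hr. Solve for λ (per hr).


λ = L/W = 20.16/1.62 = 12.4444 /hr

Final: 12.4444 /hr


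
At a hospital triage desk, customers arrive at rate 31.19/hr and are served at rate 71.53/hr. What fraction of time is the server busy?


ρ = λ/μ = 31.19/71.53 = 0.4360

Final: 0.4360


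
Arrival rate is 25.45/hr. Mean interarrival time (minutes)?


Mean interarrival time = 1/λ = 1/25.45 hour = 0.03929 hour
In minutes: 0.03929 × 60 = 2.3576 min

Final: 2.3576 min


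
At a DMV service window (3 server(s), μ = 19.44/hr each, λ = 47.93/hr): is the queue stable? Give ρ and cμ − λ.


Total capacity cμ = 3·19.44 = 58.32/hr
ρ = λ/(cμ) = 47.93/58.32 = 0.8218
Stable ⇔ ρ < 1: YES
Spare capacity = cμ − λ = 58.32 − 47.93 = 10.39/hr

Final: ρ = 0.8218; stable; margin = 10.39/hr


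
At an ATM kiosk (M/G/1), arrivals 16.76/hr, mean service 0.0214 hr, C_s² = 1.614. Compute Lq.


ρ = λ·E[S] = 16.76·0.0214 = 0.3587
Lq = ρ²(1+C_s²)/(2(1−ρ)) = 0.1286·(1+1.614)/(2·0.6413)
= 0.1286·2.6140/1.2827 = 0.26216

Final: 0.26216


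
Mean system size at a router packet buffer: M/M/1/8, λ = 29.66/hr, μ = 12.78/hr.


ρ = 29.66/12.78 = 2.3208
L = ρ[1 − (K+1)ρ^K + Kρ^(K+1)] / [(1−ρ)(1−ρ^(K+1))]
Numerator: 2.3208·(1 − 9·841.632200 + 8·1953.271601) = 18688.313454
Denominator: (-1.3208)·(-1952.271601) = 2578.587216
L = 18688.313454/2578.587216 = 7.2475

Final: 7.2475


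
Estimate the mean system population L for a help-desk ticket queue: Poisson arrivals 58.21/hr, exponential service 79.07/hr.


ρ = λ/μ = 58.21/79.07 = 0.7362
L = ρ/(1−ρ) = 0.7362/(1 − 0.7362) = 0.7362/0.2638 = 2.7905

Final: 2.7905


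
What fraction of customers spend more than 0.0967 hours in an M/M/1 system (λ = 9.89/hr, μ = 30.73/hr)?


W ~ Exponential(μ−λ) for M/M/1.
μ − λ = 30.73 − 9.89 = 20.8400
P(W > t) = e^{−(μ−λ)t} = e^{−2.0152} = 0.133290

Final: 0.133290


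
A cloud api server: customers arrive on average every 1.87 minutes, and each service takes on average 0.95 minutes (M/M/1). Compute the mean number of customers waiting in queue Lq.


λ = 60/1.87 = 32.0856 /hr
μ = 60/0.95 = 63.1579 /hr
ρ = λ/μ = 32.0856/63.1579 = 0.5080
Lq = ρ²/(1−ρ) = 0.2581/0.4920 = 0.5246

Final: 0.5246


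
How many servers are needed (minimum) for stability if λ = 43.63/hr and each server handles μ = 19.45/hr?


Stability requires cμ > λ ⇔ c > λ/μ.
λ/μ = 43.63/19.45 = 2.2432
Minimum integer c = ⌊2.2432⌋ + 1 = 3
Check: 3·19.45 = 58.35 > 43.63, while 2·19.45 = 38.90 ≤ 43.63

Final: 3 servers


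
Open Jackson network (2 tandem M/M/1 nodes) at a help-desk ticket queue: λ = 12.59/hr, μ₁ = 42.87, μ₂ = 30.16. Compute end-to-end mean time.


Each node sees arrival rate λ = 12.59/hr (tandem ⇒ throughput preserved).
W₁ = 1/(μ₁−λ) = 1/(42.87−12.59) = 0.03303 hr
W₂ = 1/(μ₂−λ) = 1/(30.16−12.59) = 0.05692 hr
W_total = W₁ + W₂ = 0.03303 + 0.05692 = 0.08994 hr

Final: 0.08994 hr


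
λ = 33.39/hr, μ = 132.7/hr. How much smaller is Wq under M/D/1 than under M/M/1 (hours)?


ρ = 33.39/132.7 = 0.2516
Wq(M/M/1) = ρ/(μ−λ) = 0.2516/99.31 = 0.002534 hr
Wq(M/D/1) = ρ/(2(μ−λ)) = 0.001267 hr
Savings = 0.002534 − 0.001267 = 0.001267 hr

Final: 0.001267 hr


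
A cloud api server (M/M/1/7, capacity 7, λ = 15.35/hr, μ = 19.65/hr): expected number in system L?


ρ = 15.35/19.65 = 0.7812
L = ρ[1 − (K+1)ρ^K + Kρ^(K+1)] / [(1−ρ)(1−ρ^(K+1))]
Numerator: 0.7812·(1 − 8·0.177509 + 7·0.138665) = 0.430098
Denominator: (0.2188)·(0.861335) = 0.188486
L = 0.430098/0.188486 = 2.2819

Final: 2.2819
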